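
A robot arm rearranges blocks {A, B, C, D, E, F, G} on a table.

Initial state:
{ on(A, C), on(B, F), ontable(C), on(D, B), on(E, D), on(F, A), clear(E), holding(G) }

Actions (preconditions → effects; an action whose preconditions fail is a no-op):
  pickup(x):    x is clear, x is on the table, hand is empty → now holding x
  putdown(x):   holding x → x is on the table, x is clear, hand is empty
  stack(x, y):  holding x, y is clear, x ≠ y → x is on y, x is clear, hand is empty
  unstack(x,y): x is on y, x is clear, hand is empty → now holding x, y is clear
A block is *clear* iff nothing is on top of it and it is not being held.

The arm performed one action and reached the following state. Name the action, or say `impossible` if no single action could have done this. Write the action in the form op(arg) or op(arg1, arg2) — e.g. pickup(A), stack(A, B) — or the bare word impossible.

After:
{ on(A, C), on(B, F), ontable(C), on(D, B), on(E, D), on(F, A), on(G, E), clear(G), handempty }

target: towers=[C/A/F/B/D/E/G] holding=-
        putdown(G) → towers=[C/A/F/B/D/E; G] holding=-
       stack(G, E) → towers=[C/A/F/B/D/E/G] holding=-  ← match

stack(G, E)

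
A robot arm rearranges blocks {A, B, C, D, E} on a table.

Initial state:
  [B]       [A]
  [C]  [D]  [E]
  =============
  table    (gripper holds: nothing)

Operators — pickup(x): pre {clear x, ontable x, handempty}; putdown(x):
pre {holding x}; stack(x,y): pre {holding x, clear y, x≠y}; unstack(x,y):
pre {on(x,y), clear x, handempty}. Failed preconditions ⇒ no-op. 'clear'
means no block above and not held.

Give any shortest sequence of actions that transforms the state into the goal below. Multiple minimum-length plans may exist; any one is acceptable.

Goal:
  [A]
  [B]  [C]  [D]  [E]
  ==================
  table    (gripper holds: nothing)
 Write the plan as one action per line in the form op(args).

step 1 (unstack(B, C)): towers=[C; D; E/A] holding=B
step 2 (putdown(B)): towers=[B; C; D; E/A] holding=-
step 3 (unstack(A, E)): towers=[B; C; D; E] holding=A
step 4 (stack(A, B)): towers=[B/A; C; D; E] holding=-
goal check: towers=[B/A; C; D; E] holding=- — reached (length 4, optimal by BFS)

unstack(B, C)
putdown(B)
unstack(A, E)
stack(A, B)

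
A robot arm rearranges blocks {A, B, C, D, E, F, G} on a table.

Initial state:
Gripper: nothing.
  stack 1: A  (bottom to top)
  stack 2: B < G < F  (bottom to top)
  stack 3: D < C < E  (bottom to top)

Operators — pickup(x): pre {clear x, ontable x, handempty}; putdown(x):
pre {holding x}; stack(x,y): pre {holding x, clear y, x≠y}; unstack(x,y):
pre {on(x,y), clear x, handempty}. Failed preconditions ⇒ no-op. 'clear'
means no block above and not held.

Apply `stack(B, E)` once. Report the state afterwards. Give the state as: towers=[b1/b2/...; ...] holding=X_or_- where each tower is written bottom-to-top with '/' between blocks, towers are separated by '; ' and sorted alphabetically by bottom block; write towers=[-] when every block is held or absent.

towers=[A; B/G/F; D/C/E] holding=-

before: towers=[A; B/G/F; D/C/E] holding=-
pre[stack(B, E)]: holding(B) fail, clear(E) ok, B≠E ok
holding(B) unmet → stack(B, E) is a no-op
after:  towers=[A; B/G/F; D/C/E] holding=-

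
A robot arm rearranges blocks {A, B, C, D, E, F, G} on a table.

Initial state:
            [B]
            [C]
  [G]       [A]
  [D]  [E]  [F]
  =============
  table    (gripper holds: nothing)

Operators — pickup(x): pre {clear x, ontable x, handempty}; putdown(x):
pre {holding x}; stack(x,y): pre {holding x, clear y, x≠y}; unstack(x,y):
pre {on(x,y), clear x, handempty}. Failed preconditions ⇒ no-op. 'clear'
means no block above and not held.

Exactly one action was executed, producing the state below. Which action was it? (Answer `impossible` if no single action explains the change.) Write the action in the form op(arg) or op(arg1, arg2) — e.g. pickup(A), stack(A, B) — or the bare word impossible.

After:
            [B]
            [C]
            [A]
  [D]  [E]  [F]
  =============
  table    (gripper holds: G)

unstack(G, D)

target: towers=[D; E; F/A/C/B] holding=G
     unstack(B, C) → towers=[D/G; E; F/A/C] holding=B
     unstack(G, D) → towers=[D; E; F/A/C/B] holding=G  ← match
         pickup(E) → towers=[D/G; F/A/C/B] holding=E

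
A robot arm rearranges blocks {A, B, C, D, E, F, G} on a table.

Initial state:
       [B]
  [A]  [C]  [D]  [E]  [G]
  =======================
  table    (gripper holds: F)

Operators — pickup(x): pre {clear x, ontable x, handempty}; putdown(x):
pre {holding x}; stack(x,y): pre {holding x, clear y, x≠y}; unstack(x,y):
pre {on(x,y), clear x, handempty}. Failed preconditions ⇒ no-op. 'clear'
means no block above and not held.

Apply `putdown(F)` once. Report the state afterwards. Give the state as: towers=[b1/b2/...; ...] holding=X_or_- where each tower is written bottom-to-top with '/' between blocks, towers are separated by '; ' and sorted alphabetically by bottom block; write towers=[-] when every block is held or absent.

before: towers=[A; C/B; D; E; G] holding=F
pre[putdown(F)]: holding(F) ✓
all met → apply putdown(F)
after:  towers=[A; C/B; D; E; F; G] holding=-

towers=[A; C/B; D; E; F; G] holding=-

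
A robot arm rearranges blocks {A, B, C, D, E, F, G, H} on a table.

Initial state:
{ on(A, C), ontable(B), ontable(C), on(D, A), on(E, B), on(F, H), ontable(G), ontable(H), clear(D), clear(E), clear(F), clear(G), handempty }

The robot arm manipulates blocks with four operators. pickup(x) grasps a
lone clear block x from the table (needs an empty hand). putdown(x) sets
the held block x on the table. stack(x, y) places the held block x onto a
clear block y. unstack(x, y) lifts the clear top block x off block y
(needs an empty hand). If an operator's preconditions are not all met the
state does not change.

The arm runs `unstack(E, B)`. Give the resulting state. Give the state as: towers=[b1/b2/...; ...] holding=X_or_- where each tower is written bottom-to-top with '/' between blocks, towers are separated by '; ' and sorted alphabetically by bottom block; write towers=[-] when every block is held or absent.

towers=[B; C/A/D; G; H/F] holding=E

before: towers=[B/E; C/A/D; G; H/F] holding=-
pre[unstack(E, B)]: on(E,B) yes, clear(E) yes, handempty yes
all met → apply unstack(E, B)
after:  towers=[B; C/A/D; G; H/F] holding=E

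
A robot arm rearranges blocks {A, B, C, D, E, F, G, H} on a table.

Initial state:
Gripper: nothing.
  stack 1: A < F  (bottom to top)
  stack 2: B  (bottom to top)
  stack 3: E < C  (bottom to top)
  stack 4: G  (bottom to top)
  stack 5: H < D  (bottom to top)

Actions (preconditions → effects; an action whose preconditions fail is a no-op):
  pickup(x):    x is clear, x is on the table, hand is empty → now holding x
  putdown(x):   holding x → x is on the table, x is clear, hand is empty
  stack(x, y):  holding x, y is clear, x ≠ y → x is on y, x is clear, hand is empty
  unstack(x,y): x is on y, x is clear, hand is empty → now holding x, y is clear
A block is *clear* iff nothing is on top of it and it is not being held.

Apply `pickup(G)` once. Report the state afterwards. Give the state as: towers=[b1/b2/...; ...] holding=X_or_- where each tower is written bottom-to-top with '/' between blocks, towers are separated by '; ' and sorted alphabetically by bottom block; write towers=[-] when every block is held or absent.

towers=[A/F; B; E/C; H/D] holding=G

before: towers=[A/F; B; E/C; G; H/D] holding=-
pre[pickup(G)]: clear(G) yes, ontable(G) yes, handempty yes
all met → apply pickup(G)
after:  towers=[A/F; B; E/C; H/D] holding=G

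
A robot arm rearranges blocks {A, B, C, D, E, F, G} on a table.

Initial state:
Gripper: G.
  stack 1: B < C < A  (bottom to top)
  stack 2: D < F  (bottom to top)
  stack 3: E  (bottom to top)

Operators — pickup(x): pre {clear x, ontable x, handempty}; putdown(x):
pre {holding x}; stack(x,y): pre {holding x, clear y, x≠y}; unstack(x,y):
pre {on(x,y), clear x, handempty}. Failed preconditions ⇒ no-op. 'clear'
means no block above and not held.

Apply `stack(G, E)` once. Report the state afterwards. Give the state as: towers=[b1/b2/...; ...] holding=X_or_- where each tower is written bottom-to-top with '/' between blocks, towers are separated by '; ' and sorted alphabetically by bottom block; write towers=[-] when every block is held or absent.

towers=[B/C/A; D/F; E/G] holding=-

before: towers=[B/C/A; D/F; E] holding=G
pre[stack(G, E)]: holding(G) yes, clear(E) yes, G≠E yes
all met → apply stack(G, E)
after:  towers=[B/C/A; D/F; E/G] holding=-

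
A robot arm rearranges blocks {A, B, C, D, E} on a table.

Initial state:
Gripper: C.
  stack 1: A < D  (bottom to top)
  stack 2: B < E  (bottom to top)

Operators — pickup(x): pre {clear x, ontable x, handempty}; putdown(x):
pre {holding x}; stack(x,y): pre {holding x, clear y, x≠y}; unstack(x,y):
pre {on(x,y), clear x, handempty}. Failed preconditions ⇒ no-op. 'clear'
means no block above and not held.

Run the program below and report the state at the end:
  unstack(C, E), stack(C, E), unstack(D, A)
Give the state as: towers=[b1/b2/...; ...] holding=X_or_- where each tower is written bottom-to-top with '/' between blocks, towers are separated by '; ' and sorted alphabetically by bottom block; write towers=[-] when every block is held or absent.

towers=[A; B/E/C] holding=D

step 1 (unstack(C, E)) [no-op]: towers=[A/D; B/E] holding=C
step 2 (stack(C, E)): towers=[A/D; B/E/C] holding=-
step 3 (unstack(D, A)): towers=[A; B/E/C] holding=D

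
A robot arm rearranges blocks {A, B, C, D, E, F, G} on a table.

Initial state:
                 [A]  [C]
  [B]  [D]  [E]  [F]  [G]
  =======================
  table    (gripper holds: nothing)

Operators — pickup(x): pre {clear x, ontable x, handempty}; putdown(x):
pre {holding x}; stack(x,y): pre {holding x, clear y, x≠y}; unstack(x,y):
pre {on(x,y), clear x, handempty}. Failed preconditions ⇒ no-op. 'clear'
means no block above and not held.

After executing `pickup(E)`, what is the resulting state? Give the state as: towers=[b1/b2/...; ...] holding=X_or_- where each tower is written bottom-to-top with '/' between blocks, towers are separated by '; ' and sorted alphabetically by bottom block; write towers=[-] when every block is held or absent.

towers=[B; D; F/A; G/C] holding=E

before: towers=[B; D; E; F/A; G/C] holding=-
pre[pickup(E)]: clear(E) ok, ontable(E) ok, handempty ok
all met → apply pickup(E)
after:  towers=[B; D; F/A; G/C] holding=E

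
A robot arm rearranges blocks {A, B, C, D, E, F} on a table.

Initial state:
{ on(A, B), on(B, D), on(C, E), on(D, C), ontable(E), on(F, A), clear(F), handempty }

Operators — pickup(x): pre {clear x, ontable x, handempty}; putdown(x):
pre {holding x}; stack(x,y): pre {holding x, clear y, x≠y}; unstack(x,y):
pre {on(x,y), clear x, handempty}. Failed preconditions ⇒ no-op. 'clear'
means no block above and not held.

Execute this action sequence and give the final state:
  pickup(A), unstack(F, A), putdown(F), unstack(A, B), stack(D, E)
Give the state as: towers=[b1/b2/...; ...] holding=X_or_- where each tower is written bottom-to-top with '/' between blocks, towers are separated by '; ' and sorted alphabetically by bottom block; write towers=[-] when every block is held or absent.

towers=[E/C/D/B; F] holding=A

step 1 (pickup(A)) [no-op]: towers=[E/C/D/B/A/F] holding=-
step 2 (unstack(F, A)): towers=[E/C/D/B/A] holding=F
step 3 (putdown(F)): towers=[E/C/D/B/A; F] holding=-
step 4 (unstack(A, B)): towers=[E/C/D/B; F] holding=A
step 5 (stack(D, E)) [no-op]: towers=[E/C/D/B; F] holding=A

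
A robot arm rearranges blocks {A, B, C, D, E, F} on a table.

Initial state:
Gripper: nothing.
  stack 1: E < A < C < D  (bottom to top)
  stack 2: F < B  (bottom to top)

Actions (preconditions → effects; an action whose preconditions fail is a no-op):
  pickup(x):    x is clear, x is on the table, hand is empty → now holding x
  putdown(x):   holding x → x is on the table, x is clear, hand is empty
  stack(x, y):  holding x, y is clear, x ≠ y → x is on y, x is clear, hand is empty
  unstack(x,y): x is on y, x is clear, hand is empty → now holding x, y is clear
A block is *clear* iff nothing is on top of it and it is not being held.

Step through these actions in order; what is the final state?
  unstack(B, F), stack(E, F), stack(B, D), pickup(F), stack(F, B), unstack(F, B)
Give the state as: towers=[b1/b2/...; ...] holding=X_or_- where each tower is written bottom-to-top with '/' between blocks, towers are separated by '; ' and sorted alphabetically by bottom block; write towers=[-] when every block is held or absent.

towers=[E/A/C/D/B] holding=F

step 1 (unstack(B, F)): towers=[E/A/C/D; F] holding=B
step 2 (stack(E, F)) [no-op]: towers=[E/A/C/D; F] holding=B
step 3 (stack(B, D)): towers=[E/A/C/D/B; F] holding=-
step 4 (pickup(F)): towers=[E/A/C/D/B] holding=F
step 5 (stack(F, B)): towers=[E/A/C/D/B/F] holding=-
step 6 (unstack(F, B)): towers=[E/A/C/D/B] holding=F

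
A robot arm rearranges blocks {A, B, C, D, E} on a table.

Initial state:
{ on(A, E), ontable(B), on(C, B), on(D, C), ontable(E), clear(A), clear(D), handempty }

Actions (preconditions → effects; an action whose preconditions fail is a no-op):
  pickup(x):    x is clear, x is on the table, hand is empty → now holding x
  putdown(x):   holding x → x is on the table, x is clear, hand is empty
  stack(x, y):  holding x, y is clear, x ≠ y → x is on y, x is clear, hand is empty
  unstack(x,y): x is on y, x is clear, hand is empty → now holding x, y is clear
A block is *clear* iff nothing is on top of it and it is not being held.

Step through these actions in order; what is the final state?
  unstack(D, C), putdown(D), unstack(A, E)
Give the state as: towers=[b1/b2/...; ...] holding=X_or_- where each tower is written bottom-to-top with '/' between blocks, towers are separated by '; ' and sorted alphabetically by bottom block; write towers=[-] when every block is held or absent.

towers=[B/C; D; E] holding=A

step 1 (unstack(D, C)): towers=[B/C; E/A] holding=D
step 2 (putdown(D)): towers=[B/C; D; E/A] holding=-
step 3 (unstack(A, E)): towers=[B/C; D; E] holding=A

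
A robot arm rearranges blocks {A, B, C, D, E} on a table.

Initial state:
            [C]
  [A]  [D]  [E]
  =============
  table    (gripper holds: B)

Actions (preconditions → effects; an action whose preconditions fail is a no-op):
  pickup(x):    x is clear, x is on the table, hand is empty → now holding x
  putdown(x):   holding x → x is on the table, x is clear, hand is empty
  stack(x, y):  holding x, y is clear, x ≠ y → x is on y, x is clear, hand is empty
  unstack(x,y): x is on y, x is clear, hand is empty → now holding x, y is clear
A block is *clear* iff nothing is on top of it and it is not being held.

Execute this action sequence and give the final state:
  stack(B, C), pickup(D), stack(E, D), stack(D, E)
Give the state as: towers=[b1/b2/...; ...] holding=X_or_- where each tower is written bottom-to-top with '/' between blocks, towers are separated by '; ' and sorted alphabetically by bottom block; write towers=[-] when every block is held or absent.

towers=[A; E/C/B] holding=D

step 1 (stack(B, C)): towers=[A; D; E/C/B] holding=-
step 2 (pickup(D)): towers=[A; E/C/B] holding=D
step 3 (stack(E, D)) [no-op]: towers=[A; E/C/B] holding=D
step 4 (stack(D, E)) [no-op]: towers=[A; E/C/B] holding=D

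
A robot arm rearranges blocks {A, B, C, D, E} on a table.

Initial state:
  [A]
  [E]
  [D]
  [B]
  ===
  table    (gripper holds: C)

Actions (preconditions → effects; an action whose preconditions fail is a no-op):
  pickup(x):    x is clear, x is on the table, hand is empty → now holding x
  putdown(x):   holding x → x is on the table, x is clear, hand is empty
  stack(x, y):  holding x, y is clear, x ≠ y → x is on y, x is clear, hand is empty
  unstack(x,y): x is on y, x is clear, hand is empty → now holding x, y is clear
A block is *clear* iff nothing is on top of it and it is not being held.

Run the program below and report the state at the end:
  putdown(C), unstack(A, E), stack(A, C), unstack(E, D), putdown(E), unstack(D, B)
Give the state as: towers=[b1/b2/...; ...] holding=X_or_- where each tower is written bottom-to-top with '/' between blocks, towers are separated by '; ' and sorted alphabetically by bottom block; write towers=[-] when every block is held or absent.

towers=[B; C/A; E] holding=D

step 1 (putdown(C)): towers=[B/D/E/A; C] holding=-
step 2 (unstack(A, E)): towers=[B/D/E; C] holding=A
step 3 (stack(A, C)): towers=[B/D/E; C/A] holding=-
step 4 (unstack(E, D)): towers=[B/D; C/A] holding=E
step 5 (putdown(E)): towers=[B/D; C/A; E] holding=-
step 6 (unstack(D, B)): towers=[B; C/A; E] holding=D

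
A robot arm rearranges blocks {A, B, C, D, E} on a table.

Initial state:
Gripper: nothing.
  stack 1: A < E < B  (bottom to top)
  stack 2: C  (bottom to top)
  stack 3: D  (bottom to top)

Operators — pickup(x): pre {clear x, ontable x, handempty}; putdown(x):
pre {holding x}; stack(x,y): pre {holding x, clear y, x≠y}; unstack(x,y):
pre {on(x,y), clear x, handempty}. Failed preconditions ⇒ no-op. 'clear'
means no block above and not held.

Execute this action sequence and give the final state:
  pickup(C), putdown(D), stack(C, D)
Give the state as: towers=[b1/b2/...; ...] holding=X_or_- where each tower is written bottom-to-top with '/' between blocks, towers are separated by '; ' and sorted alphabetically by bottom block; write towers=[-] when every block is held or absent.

towers=[A/E/B; D/C] holding=-

step 1 (pickup(C)): towers=[A/E/B; D] holding=C
step 2 (putdown(D)) [no-op]: towers=[A/E/B; D] holding=C
step 3 (stack(C, D)): towers=[A/E/B; D/C] holding=-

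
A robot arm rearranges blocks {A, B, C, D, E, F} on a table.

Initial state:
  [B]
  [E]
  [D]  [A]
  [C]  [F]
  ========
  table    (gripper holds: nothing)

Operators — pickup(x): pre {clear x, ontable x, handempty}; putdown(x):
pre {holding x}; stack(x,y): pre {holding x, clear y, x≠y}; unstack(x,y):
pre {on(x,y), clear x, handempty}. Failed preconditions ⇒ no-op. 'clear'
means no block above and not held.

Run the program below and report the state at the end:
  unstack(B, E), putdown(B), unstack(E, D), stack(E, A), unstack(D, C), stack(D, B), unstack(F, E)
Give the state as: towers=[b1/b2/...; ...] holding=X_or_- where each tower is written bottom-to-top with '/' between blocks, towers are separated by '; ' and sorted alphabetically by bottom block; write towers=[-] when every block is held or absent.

step 1 (unstack(B, E)): towers=[C/D/E; F/A] holding=B
step 2 (putdown(B)): towers=[B; C/D/E; F/A] holding=-
step 3 (unstack(E, D)): towers=[B; C/D; F/A] holding=E
step 4 (stack(E, A)): towers=[B; C/D; F/A/E] holding=-
step 5 (unstack(D, C)): towers=[B; C; F/A/E] holding=D
step 6 (stack(D, B)): towers=[B/D; C; F/A/E] holding=-
step 7 (unstack(F, E)) [no-op]: towers=[B/D; C; F/A/E] holding=-

towers=[B/D; C; F/A/E] holding=-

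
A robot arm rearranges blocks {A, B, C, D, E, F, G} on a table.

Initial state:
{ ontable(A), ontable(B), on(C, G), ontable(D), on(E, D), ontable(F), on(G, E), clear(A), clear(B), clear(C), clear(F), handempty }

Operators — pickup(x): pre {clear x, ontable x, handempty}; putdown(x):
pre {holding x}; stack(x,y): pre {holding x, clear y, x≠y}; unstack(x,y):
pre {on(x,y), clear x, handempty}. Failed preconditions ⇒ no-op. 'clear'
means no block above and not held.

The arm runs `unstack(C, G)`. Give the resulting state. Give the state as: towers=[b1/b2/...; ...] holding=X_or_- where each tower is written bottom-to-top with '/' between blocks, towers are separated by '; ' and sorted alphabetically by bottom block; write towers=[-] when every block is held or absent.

before: towers=[A; B; D/E/G/C; F] holding=-
pre[unstack(C, G)]: on(C,G) yes, clear(C) yes, handempty yes
all met → apply unstack(C, G)
after:  towers=[A; B; D/E/G; F] holding=C

towers=[A; B; D/E/G; F] holding=C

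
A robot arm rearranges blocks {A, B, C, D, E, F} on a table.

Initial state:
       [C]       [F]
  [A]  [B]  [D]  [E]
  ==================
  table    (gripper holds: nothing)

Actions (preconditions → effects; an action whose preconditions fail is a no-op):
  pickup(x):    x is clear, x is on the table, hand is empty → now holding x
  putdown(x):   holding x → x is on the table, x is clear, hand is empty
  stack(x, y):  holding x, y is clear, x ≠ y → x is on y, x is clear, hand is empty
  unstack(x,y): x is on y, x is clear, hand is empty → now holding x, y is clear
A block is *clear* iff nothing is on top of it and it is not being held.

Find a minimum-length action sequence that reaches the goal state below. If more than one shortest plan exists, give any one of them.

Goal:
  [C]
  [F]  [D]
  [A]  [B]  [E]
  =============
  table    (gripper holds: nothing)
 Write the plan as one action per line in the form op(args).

step 1 (unstack(F, E)): towers=[A; B/C; D; E] holding=F
step 2 (stack(F, A)): towers=[A/F; B/C; D; E] holding=-
step 3 (unstack(C, B)): towers=[A/F; B; D; E] holding=C
step 4 (stack(C, F)): towers=[A/F/C; B; D; E] holding=-
step 5 (pickup(D)): towers=[A/F/C; B; E] holding=D
step 6 (stack(D, B)): towers=[A/F/C; B/D; E] holding=-
goal check: towers=[A/F/C; B/D; E] holding=- — reached (length 6, optimal by BFS)

unstack(F, E)
stack(F, A)
unstack(C, B)
stack(C, F)
pickup(D)
stack(D, B)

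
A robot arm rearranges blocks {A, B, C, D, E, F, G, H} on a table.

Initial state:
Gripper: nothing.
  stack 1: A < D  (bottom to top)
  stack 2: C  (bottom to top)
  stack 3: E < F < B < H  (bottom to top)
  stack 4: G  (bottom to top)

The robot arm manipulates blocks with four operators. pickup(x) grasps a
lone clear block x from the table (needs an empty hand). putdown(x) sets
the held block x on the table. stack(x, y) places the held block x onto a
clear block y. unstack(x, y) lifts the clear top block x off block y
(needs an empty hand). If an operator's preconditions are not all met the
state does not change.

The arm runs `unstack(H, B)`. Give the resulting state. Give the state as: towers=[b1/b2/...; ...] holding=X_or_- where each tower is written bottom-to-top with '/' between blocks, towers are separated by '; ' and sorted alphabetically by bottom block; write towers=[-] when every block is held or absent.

towers=[A/D; C; E/F/B; G] holding=H

before: towers=[A/D; C; E/F/B/H; G] holding=-
pre[unstack(H, B)]: on(H,B) yes, clear(H) yes, handempty yes
all met → apply unstack(H, B)
after:  towers=[A/D; C; E/F/B; G] holding=H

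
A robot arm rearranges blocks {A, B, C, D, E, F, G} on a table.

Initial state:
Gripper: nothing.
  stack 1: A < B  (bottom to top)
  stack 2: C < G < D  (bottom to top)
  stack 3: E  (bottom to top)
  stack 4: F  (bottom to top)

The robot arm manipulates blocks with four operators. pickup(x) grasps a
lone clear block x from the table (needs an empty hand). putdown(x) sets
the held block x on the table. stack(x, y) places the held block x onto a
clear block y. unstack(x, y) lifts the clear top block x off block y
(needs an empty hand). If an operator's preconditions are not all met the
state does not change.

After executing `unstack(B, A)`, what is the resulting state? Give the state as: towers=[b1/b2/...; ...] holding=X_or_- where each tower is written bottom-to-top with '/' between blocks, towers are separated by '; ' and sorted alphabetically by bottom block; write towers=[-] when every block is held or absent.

before: towers=[A/B; C/G/D; E; F] holding=-
pre[unstack(B, A)]: on(B,A) yes, clear(B) yes, handempty yes
all met → apply unstack(B, A)
after:  towers=[A; C/G/D; E; F] holding=B

towers=[A; C/G/D; E; F] holding=B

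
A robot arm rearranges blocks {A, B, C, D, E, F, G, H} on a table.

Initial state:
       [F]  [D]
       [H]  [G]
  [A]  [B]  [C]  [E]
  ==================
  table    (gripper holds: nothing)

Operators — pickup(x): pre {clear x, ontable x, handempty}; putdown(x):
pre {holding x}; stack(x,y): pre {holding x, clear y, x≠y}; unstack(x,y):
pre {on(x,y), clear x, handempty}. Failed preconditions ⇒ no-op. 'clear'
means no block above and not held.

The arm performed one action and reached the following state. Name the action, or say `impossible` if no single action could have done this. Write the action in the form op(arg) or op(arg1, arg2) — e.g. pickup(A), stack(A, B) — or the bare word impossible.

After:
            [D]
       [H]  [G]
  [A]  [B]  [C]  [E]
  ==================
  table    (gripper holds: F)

unstack(F, H)

target: towers=[A; B/H; C/G/D; E] holding=F
         pickup(A) → towers=[B/H/F; C/G/D; E] holding=A
         pickup(E) → towers=[A; B/H/F; C/G/D] holding=E
     unstack(F, H) → towers=[A; B/H; C/G/D; E] holding=F  ← match
     unstack(D, G) → towers=[A; B/H/F; C/G; E] holding=D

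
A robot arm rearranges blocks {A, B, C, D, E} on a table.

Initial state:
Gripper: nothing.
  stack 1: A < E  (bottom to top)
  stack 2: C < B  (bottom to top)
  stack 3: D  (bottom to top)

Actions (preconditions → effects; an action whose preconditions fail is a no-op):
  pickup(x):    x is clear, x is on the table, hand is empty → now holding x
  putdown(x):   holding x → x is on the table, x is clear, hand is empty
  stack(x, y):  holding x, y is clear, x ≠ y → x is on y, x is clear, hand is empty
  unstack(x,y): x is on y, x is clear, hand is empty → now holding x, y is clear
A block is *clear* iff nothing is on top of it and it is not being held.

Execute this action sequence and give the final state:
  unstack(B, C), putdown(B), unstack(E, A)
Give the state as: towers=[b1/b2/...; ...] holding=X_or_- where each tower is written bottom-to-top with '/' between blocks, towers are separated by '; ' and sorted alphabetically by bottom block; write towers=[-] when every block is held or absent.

step 1 (unstack(B, C)): towers=[A/E; C; D] holding=B
step 2 (putdown(B)): towers=[A/E; B; C; D] holding=-
step 3 (unstack(E, A)): towers=[A; B; C; D] holding=E

towers=[A; B; C; D] holding=E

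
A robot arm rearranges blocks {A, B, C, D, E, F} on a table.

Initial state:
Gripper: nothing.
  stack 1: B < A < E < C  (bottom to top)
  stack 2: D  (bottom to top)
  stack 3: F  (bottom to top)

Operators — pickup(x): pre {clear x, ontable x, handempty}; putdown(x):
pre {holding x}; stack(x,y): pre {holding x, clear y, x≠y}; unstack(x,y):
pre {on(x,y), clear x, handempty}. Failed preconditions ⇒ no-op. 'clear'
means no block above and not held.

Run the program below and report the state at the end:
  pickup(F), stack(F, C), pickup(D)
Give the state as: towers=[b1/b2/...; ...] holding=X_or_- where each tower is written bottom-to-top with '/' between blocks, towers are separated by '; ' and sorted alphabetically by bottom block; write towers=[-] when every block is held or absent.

step 1 (pickup(F)): towers=[B/A/E/C; D] holding=F
step 2 (stack(F, C)): towers=[B/A/E/C/F; D] holding=-
step 3 (pickup(D)): towers=[B/A/E/C/F] holding=D

towers=[B/A/E/C/F] holding=D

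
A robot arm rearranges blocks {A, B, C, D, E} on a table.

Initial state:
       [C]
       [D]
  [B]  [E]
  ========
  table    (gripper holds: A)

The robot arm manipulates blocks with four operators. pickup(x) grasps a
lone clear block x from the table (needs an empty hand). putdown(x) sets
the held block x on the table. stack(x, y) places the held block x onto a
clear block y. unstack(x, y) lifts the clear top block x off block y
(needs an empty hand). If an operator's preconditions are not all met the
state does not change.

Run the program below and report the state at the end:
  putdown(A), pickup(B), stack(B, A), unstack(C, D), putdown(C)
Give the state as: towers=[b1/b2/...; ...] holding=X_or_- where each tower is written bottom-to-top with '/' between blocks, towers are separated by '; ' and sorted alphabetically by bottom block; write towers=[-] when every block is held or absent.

towers=[A/B; C; E/D] holding=-

step 1 (putdown(A)): towers=[A; B; E/D/C] holding=-
step 2 (pickup(B)): towers=[A; E/D/C] holding=B
step 3 (stack(B, A)): towers=[A/B; E/D/C] holding=-
step 4 (unstack(C, D)): towers=[A/B; E/D] holding=C
step 5 (putdown(C)): towers=[A/B; C; E/D] holding=-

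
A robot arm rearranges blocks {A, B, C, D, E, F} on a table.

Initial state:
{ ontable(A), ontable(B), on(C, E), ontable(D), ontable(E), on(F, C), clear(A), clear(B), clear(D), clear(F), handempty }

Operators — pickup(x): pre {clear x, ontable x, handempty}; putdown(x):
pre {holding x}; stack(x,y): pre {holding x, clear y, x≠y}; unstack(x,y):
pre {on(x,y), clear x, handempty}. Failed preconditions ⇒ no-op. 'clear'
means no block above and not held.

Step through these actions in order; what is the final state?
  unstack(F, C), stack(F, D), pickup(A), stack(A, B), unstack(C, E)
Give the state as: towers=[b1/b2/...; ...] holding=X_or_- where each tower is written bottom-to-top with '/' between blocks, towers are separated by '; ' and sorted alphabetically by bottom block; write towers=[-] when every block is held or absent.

step 1 (unstack(F, C)): towers=[A; B; D; E/C] holding=F
step 2 (stack(F, D)): towers=[A; B; D/F; E/C] holding=-
step 3 (pickup(A)): towers=[B; D/F; E/C] holding=A
step 4 (stack(A, B)): towers=[B/A; D/F; E/C] holding=-
step 5 (unstack(C, E)): towers=[B/A; D/F; E] holding=C

towers=[B/A; D/F; E] holding=C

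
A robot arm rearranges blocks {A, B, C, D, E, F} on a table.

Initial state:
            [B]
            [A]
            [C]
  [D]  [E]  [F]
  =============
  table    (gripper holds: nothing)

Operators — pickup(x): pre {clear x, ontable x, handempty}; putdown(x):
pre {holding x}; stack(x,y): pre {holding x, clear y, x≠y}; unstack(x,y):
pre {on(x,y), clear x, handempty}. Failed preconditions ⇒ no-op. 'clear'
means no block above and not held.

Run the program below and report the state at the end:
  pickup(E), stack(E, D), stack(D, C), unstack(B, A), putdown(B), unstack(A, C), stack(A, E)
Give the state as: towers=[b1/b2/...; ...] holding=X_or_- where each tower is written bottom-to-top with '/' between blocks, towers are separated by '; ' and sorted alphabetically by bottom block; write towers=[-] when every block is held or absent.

step 1 (pickup(E)): towers=[D; F/C/A/B] holding=E
step 2 (stack(E, D)): towers=[D/E; F/C/A/B] holding=-
step 3 (stack(D, C)) [no-op]: towers=[D/E; F/C/A/B] holding=-
step 4 (unstack(B, A)): towers=[D/E; F/C/A] holding=B
step 5 (putdown(B)): towers=[B; D/E; F/C/A] holding=-
step 6 (unstack(A, C)): towers=[B; D/E; F/C] holding=A
step 7 (stack(A, E)): towers=[B; D/E/A; F/C] holding=-

towers=[B; D/E/A; F/C] holding=-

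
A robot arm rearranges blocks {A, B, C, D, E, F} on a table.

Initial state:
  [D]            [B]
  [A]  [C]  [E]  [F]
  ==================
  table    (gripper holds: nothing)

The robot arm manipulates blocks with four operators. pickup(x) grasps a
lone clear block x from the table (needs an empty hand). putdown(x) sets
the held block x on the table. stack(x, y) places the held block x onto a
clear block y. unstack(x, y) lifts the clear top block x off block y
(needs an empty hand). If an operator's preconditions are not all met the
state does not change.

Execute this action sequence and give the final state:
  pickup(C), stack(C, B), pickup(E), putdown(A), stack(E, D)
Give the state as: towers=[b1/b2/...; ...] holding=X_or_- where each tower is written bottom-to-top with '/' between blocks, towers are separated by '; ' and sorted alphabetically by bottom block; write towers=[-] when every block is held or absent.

step 1 (pickup(C)): towers=[A/D; E; F/B] holding=C
step 2 (stack(C, B)): towers=[A/D; E; F/B/C] holding=-
step 3 (pickup(E)): towers=[A/D; F/B/C] holding=E
step 4 (putdown(A)) [no-op]: towers=[A/D; F/B/C] holding=E
step 5 (stack(E, D)): towers=[A/D/E; F/B/C] holding=-

towers=[A/D/E; F/B/C] holding=-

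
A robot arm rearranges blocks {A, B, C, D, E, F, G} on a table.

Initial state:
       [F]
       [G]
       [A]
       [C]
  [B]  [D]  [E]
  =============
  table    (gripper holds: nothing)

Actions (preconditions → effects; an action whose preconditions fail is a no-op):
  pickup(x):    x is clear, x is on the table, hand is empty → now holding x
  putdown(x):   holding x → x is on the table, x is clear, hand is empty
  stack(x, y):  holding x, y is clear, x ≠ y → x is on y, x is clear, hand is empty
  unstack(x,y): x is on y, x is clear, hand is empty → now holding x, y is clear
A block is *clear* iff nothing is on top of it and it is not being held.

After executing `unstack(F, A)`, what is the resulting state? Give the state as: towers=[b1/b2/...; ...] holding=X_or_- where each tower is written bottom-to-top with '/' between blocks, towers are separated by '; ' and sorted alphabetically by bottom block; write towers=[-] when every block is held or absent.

towers=[B; D/C/A/G/F; E] holding=-

before: towers=[B; D/C/A/G/F; E] holding=-
pre[unstack(F, A)]: on(F,A) ✗, clear(F) ✓, handempty ✓
on(F,A) unmet → unstack(F, A) is a no-op
after:  towers=[B; D/C/A/G/F; E] holding=-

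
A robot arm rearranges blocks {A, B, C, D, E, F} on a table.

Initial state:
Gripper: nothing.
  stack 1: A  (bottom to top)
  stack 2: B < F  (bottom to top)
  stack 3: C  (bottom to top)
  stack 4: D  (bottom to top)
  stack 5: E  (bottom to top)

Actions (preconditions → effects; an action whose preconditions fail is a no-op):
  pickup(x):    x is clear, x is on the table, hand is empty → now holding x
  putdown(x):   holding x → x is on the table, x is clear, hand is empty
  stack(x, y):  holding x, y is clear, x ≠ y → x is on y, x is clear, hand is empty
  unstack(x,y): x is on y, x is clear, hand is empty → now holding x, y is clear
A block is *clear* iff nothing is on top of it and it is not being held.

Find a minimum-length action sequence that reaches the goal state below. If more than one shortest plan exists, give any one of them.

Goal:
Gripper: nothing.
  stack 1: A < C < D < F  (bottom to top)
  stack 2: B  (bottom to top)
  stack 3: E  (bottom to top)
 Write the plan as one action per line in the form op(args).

step 1 (pickup(C)): towers=[A; B/F; D; E] holding=C
step 2 (stack(C, A)): towers=[A/C; B/F; D; E] holding=-
step 3 (pickup(D)): towers=[A/C; B/F; E] holding=D
step 4 (stack(D, C)): towers=[A/C/D; B/F; E] holding=-
step 5 (unstack(F, B)): towers=[A/C/D; B; E] holding=F
step 6 (stack(F, D)): towers=[A/C/D/F; B; E] holding=-
goal check: towers=[A/C/D/F; B; E] holding=- — reached (length 6, optimal by BFS)

pickup(C)
stack(C, A)
pickup(D)
stack(D, C)
unstack(F, B)
stack(F, D)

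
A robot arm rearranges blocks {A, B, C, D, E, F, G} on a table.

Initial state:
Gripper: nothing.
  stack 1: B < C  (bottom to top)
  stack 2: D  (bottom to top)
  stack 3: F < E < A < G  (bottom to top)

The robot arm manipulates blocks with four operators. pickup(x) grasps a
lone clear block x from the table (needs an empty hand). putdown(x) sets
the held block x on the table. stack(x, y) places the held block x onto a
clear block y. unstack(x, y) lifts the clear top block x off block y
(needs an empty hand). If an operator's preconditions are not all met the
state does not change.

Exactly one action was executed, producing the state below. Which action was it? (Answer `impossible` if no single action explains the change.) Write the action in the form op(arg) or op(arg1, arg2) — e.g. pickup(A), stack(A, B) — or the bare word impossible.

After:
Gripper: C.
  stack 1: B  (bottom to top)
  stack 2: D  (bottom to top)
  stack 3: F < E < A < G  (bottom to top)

unstack(C, B)

target: towers=[B; D; F/E/A/G] holding=C
     unstack(G, A) → towers=[B/C; D; F/E/A] holding=G
         pickup(D) → towers=[B/C; F/E/A/G] holding=D
     unstack(C, B) → towers=[B; D; F/E/A/G] holding=C  ← match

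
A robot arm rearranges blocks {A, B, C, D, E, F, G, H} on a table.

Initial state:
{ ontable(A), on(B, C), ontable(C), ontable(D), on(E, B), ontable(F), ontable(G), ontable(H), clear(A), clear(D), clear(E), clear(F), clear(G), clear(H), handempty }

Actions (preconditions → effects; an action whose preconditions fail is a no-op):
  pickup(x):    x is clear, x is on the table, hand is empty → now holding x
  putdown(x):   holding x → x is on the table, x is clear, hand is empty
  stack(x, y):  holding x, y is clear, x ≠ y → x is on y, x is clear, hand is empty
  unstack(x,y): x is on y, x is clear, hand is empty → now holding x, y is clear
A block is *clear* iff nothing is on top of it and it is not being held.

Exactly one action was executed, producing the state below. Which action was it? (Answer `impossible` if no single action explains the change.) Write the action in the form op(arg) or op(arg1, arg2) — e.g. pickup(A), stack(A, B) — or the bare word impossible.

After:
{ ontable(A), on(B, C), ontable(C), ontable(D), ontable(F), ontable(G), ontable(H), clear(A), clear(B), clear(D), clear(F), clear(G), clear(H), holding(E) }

unstack(E, B)

target: towers=[A; C/B; D; F; G; H] holding=E
         pickup(G) → towers=[A; C/B/E; D; F; H] holding=G
         pickup(A) → towers=[C/B/E; D; F; G; H] holding=A
     unstack(E, B) → towers=[A; C/B; D; F; G; H] holding=E  ← match
         pickup(H) → towers=[A; C/B/E; D; F; G] holding=H
         pickup(F) → towers=[A; C/B/E; D; G; H] holding=F
         pickup(D) → towers=[A; C/B/E; F; G; H] holding=D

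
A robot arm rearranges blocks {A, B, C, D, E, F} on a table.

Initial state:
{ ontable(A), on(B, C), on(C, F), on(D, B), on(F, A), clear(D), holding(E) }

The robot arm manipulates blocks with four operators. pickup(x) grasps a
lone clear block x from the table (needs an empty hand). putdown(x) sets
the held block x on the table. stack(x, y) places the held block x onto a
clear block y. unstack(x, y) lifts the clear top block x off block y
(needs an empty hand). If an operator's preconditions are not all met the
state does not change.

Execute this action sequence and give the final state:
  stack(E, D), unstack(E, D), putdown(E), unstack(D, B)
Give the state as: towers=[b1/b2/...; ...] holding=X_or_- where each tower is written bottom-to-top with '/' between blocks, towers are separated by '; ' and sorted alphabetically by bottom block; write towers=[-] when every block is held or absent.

towers=[A/F/C/B; E] holding=D

step 1 (stack(E, D)): towers=[A/F/C/B/D/E] holding=-
step 2 (unstack(E, D)): towers=[A/F/C/B/D] holding=E
step 3 (putdown(E)): towers=[A/F/C/B/D; E] holding=-
step 4 (unstack(D, B)): towers=[A/F/C/B; E] holding=D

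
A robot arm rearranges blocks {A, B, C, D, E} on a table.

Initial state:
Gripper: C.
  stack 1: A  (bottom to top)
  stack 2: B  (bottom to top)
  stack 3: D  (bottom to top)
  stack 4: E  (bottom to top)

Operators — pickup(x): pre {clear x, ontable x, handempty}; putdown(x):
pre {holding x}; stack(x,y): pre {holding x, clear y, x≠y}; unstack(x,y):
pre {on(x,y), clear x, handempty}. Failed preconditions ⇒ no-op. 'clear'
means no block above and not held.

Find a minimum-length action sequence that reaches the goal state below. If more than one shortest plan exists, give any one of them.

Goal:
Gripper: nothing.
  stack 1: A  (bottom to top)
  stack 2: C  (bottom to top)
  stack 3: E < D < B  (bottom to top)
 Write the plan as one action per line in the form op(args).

step 1 (putdown(C)): towers=[A; B; C; D; E] holding=-
step 2 (pickup(D)): towers=[A; B; C; E] holding=D
step 3 (stack(D, E)): towers=[A; B; C; E/D] holding=-
step 4 (pickup(B)): towers=[A; C; E/D] holding=B
step 5 (stack(B, D)): towers=[A; C; E/D/B] holding=-
goal check: towers=[A; C; E/D/B] holding=- — reached (length 5, optimal by BFS)

putdown(C)
pickup(D)
stack(D, E)
pickup(B)
stack(B, D)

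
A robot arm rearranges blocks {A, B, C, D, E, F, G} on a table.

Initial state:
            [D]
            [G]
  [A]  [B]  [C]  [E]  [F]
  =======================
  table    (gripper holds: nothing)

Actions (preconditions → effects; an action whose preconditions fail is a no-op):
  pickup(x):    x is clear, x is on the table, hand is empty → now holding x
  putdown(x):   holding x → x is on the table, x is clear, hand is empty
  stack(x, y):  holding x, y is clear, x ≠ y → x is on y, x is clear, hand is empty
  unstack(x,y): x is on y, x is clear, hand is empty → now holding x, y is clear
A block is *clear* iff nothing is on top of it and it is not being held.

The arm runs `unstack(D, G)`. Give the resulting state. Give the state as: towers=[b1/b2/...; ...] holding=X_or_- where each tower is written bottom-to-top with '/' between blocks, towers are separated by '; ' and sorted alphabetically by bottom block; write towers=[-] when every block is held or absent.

towers=[A; B; C/G; E; F] holding=D

before: towers=[A; B; C/G/D; E; F] holding=-
pre[unstack(D, G)]: on(D,G) ✓, clear(D) ✓, handempty ✓
all met → apply unstack(D, G)
after:  towers=[A; B; C/G; E; F] holding=D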